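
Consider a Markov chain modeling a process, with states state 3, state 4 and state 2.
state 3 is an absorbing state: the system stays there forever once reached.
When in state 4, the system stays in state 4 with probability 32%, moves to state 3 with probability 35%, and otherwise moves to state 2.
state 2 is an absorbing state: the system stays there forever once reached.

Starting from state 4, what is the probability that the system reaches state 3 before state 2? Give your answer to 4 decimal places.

0.5147

Let h(s) be the probability of absorption at state 3 starting from transient state s. Then h(state 3) = 1 and h(state 2) = 0. By first-step analysis:
h(state 4) = 0.35·1 + 0.32·h(state 4) + 0.33·0
Solving: h(state 4) = 0.5147.
Starting from state 4, the probability is 0.5147.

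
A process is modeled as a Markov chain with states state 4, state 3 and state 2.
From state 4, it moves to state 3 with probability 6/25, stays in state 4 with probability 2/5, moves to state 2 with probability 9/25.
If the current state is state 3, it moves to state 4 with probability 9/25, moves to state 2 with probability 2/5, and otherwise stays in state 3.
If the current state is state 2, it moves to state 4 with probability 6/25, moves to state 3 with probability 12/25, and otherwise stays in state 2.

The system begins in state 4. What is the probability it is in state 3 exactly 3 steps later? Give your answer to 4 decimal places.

Propagate the distribution vector 3 steps from state 4.
After 0 steps: (1.0000, 0.0000, 0.0000)
After 1 step: (0.4000, 0.2400, 0.3600)
After 2 steps: (0.3328, 0.3264, 0.3408)
After 3 steps: (0.3324, 0.3218, 0.3458)
P(in state 3 after 3 steps) = 0.3218

0.3218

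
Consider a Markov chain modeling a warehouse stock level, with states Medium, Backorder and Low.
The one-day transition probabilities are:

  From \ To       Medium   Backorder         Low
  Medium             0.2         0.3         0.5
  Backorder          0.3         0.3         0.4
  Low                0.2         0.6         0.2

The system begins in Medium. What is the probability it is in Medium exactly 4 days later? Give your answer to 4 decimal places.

Propagate the distribution vector 4 days from Medium.
After 0 days: (1.0000, 0.0000, 0.0000)
After 1 day: (0.2000, 0.3000, 0.5000)
After 2 days: (0.2300, 0.4500, 0.3200)
After 3 days: (0.2450, 0.3960, 0.3590)
After 4 days: (0.2396, 0.4077, 0.3527)
P(in Medium after 4 days) = 0.2396

0.2396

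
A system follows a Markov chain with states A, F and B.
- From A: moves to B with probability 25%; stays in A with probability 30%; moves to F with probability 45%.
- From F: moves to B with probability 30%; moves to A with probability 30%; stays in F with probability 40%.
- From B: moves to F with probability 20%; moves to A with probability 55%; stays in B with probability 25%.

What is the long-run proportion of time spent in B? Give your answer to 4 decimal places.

0.2682

Let the stationary distribution be π with π = πP and π_1 + π_2 + π_3 = 1.
π_1 = 0.3·π_1 + 0.3·π_2 + 0.55·π_3
π_2 = 0.45·π_1 + 0.4·π_2 + 0.2·π_3
Solving with the normalization constraint gives π = (0.3671, 0.3647, 0.2682).
So the stationary probability of B is 0.2682.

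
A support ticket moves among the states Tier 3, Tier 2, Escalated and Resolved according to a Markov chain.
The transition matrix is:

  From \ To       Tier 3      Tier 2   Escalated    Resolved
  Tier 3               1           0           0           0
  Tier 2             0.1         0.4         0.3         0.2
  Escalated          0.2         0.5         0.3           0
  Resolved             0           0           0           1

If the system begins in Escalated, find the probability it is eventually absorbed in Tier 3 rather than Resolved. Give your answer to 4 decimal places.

Let h(s) be the probability of absorption at Tier 3 starting from transient state s. Then h(Tier 3) = 1 and h(Resolved) = 0. By first-step analysis:
h(Tier 2) = 0.1·1 + 0.4·h(Tier 2) + 0.3·h(Escalated) + 0.2·0
h(Escalated) = 0.2·1 + 0.5·h(Tier 2) + 0.3·h(Escalated)
Solving: h(Tier 2) = 0.4815, h(Escalated) = 0.6296.
Starting from Escalated, the probability is 0.6296.

0.6296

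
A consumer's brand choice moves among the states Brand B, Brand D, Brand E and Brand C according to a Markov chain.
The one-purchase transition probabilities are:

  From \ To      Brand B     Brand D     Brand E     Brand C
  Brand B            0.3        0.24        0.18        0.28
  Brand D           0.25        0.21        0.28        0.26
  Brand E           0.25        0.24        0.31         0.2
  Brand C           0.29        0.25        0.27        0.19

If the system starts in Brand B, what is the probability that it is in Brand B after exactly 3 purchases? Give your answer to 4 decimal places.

0.2732

Propagate the distribution vector 3 purchases from Brand B.
After 0 purchases: (1.0000, 0.0000, 0.0000, 0.0000)
After 1 purchase: (0.3000, 0.2400, 0.1800, 0.2800)
After 2 purchases: (0.2762, 0.2356, 0.2526, 0.2356)
After 3 purchases: (0.2732, 0.2353, 0.2576, 0.2339)
P(in Brand B after 3 purchases) = 0.2732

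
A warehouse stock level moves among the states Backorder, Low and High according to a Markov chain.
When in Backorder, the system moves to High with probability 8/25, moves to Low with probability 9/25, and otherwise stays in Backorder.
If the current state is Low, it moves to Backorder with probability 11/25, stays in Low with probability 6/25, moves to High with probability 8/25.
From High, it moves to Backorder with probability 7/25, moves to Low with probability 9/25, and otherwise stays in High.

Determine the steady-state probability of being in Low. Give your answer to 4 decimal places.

0.3214

Let the stationary distribution be π with π = πP and π_1 + π_2 + π_3 = 1.
π_1 = 0.32·π_1 + 0.44·π_2 + 0.28·π_3
π_2 = 0.36·π_1 + 0.24·π_2 + 0.36·π_3
Solving with the normalization constraint gives π = (0.3452, 0.3214, 0.3333).
So the stationary probability of Low is 0.3214.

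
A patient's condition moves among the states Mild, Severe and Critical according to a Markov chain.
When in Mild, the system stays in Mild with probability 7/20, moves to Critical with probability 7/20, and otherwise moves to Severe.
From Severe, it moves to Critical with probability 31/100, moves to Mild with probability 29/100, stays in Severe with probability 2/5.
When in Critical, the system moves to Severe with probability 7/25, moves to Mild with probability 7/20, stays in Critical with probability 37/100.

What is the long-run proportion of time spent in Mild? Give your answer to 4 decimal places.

Let the stationary distribution be π with π = πP and π_1 + π_2 + π_3 = 1.
π_1 = 0.35·π_1 + 0.29·π_2 + 0.35·π_3
π_2 = 0.3·π_1 + 0.4·π_2 + 0.28·π_3
Solving with the normalization constraint gives π = (0.3305, 0.3257, 0.3438).
So the stationary probability of Mild is 0.3305.

0.3305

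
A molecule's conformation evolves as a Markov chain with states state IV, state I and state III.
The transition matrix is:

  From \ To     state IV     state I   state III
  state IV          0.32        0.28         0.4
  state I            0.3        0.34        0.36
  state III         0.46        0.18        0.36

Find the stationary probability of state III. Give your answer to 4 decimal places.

Let the stationary distribution be π with π = πP and π_1 + π_2 + π_3 = 1.
π_1 = 0.32·π_1 + 0.3·π_2 + 0.46·π_3
π_2 = 0.28·π_1 + 0.34·π_2 + 0.18·π_3
Solving with the normalization constraint gives π = (0.3673, 0.2580, 0.3747).
So the stationary probability of state III is 0.3747.

0.3747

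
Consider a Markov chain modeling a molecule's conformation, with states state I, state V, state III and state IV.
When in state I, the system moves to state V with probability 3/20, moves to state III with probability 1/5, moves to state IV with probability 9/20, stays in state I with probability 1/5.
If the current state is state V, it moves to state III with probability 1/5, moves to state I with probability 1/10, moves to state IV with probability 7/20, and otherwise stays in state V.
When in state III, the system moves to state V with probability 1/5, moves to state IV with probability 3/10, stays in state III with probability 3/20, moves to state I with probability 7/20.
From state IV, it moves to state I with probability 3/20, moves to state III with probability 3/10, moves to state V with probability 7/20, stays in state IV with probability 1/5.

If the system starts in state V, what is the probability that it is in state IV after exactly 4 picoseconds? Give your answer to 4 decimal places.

Propagate the distribution vector 4 picoseconds from state V.
After 0 picoseconds: (0.0000, 1.0000, 0.0000, 0.0000)
After 1 picosecond: (0.1000, 0.3500, 0.2000, 0.3500)
After 2 picoseconds: (0.1775, 0.3000, 0.2250, 0.2975)
After 3 picoseconds: (0.1889, 0.2808, 0.2185, 0.3119)
After 4 picoseconds: (0.1891, 0.2795, 0.2203, 0.3112)
P(in state IV after 4 picoseconds) = 0.3112

0.3112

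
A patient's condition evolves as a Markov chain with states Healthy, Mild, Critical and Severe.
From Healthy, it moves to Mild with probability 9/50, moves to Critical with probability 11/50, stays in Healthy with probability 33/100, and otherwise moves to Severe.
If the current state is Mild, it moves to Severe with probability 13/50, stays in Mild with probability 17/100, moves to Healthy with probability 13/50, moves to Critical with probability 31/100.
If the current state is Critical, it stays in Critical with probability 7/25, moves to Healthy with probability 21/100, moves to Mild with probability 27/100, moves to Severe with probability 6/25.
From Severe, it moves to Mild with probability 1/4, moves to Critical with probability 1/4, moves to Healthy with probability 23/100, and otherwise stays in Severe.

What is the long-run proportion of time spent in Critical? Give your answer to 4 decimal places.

Let the stationary distribution be π with π = πP and π_1 + π_2 + π_3 + π_4 = 1.
π_1 = 0.33·π_1 + 0.26·π_2 + 0.21·π_3 + 0.23·π_4
π_2 = 0.18·π_1 + 0.17·π_2 + 0.27·π_3 + 0.25·π_4
π_3 = 0.22·π_1 + 0.31·π_2 + 0.28·π_3 + 0.25·π_4
Solving with the normalization constraint gives π = (0.2570, 0.2197, 0.2634, 0.2599).
So the stationary probability of Critical is 0.2634.

0.2634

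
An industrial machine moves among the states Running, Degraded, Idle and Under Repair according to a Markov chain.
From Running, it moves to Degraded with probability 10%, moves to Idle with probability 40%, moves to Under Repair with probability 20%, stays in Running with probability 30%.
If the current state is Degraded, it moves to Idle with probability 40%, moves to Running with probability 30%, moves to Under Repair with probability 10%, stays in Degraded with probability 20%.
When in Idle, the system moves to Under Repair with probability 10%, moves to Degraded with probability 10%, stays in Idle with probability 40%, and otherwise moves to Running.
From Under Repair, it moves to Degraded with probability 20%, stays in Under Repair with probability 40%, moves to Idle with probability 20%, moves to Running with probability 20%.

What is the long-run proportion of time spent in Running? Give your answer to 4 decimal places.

0.3174

Let the stationary distribution be π with π = πP and π_1 + π_2 + π_3 + π_4 = 1.
π_1 = 0.3·π_1 + 0.3·π_2 + 0.4·π_3 + 0.2·π_4
π_2 = 0.1·π_1 + 0.2·π_2 + 0.1·π_3 + 0.2·π_4
π_3 = 0.4·π_1 + 0.4·π_2 + 0.4·π_3 + 0.2·π_4
Solving with the normalization constraint gives π = (0.3174, 0.1320, 0.3624, 0.1882).
So the stationary probability of Running is 0.3174.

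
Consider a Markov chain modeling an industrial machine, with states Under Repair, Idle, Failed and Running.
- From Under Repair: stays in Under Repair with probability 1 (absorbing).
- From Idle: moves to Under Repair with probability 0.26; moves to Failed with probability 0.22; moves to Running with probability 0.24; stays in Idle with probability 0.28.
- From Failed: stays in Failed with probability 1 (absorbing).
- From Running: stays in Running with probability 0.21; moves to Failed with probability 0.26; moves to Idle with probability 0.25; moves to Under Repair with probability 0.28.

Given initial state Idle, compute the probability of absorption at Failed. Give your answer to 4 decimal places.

0.4642

Let h(s) be the probability of absorption at Failed starting from transient state s. Then h(Failed) = 1 and h(Under Repair) = 0. By first-step analysis:
h(Idle) = 0.26·0 + 0.28·h(Idle) + 0.22·1 + 0.24·h(Running)
h(Running) = 0.28·0 + 0.25·h(Idle) + 0.26·1 + 0.21·h(Running)
Solving: h(Idle) = 0.4642, h(Running) = 0.4760.
Starting from Idle, the probability is 0.4642.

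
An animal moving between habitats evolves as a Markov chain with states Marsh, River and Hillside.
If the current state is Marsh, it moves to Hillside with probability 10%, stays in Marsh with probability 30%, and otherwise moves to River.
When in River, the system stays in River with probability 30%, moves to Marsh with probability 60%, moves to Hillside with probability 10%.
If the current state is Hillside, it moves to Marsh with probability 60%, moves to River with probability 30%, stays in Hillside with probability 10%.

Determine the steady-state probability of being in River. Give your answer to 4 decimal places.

0.4385

Let the stationary distribution be π with π = πP and π_1 + π_2 + π_3 = 1.
π_1 = 0.3·π_1 + 0.6·π_2 + 0.6·π_3
π_2 = 0.6·π_1 + 0.3·π_2 + 0.3·π_3
Solving with the normalization constraint gives π = (0.4615, 0.4385, 0.1000).
So the stationary probability of River is 0.4385.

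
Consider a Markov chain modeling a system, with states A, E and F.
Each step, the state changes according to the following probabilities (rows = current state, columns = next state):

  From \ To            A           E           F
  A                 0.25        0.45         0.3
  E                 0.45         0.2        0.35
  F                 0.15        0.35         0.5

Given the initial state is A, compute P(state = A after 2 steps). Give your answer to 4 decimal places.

0.3100

Sum over the intermediate state after 1 step:
P = P(A→A)·P(A→A) + P(A→E)·P(E→A) + P(A→F)·P(F→A)
  = 0.25×0.25 + 0.45×0.45 + 0.3×0.15
  = 0.0625 + 0.2025 + 0.0450 = 0.3100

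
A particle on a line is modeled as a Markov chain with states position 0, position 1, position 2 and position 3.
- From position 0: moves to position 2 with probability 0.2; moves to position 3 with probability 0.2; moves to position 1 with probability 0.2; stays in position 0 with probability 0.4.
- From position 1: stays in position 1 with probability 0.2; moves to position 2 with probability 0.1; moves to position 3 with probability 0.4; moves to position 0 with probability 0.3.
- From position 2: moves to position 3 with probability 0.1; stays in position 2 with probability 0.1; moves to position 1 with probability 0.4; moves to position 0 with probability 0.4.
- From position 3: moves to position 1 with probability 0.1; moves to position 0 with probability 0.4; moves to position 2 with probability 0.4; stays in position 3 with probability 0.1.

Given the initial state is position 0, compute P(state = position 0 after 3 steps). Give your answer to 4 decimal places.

Propagate the distribution vector 3 steps from position 0.
After 0 steps: (1.0000, 0.0000, 0.0000, 0.0000)
After 1 step: (0.4000, 0.2000, 0.2000, 0.2000)
After 2 steps: (0.3800, 0.2200, 0.2000, 0.2000)
After 3 steps: (0.3780, 0.2200, 0.1980, 0.2040)
P(in position 0 after 3 steps) = 0.3780

0.3780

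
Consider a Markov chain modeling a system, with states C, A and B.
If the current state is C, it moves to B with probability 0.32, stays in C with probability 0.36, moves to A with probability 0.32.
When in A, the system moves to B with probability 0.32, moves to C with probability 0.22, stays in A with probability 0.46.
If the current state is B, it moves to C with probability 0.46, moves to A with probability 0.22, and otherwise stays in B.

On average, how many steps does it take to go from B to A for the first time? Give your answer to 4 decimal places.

3.8194

Let t(s) be the expected number of steps to first reach A from state s, with t(A) = 0. Conditioning on the first step:
t(C) = 1 + 0.36·t(C) + 0.32·t(B)
t(B) = 1 + 0.46·t(C) + 0.32·t(B)
Solving: t(C) = 3.4722, t(B) = 3.8194.
Expected steps from B to A: 3.8194.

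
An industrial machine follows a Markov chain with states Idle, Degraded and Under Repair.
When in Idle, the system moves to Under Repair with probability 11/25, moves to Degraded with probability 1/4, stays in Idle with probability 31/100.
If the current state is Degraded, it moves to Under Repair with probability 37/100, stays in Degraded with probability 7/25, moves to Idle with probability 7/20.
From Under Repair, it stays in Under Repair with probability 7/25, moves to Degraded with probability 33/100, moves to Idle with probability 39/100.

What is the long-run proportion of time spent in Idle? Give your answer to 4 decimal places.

0.3505

Let the stationary distribution be π with π = πP and π_1 + π_2 + π_3 = 1.
π_1 = 0.31·π_1 + 0.35·π_2 + 0.39·π_3
π_2 = 0.25·π_1 + 0.28·π_2 + 0.33·π_3
Solving with the normalization constraint gives π = (0.3505, 0.2876, 0.3620).
So the stationary probability of Idle is 0.3505.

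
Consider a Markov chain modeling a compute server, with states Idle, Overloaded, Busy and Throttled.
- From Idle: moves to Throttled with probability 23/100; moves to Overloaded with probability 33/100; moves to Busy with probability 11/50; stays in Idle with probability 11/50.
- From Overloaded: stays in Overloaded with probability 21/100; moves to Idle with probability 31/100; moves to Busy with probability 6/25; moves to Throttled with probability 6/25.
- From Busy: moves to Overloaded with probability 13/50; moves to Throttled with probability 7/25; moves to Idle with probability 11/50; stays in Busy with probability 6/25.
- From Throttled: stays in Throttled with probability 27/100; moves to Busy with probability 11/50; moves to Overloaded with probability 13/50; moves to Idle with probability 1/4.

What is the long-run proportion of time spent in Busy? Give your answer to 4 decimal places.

0.2299

Let the stationary distribution be π with π = πP and π_1 + π_2 + π_3 + π_4 = 1.
π_1 = 0.22·π_1 + 0.31·π_2 + 0.22·π_3 + 0.25·π_4
π_2 = 0.33·π_1 + 0.21·π_2 + 0.26·π_3 + 0.26·π_4
π_3 = 0.22·π_1 + 0.24·π_2 + 0.24·π_3 + 0.22·π_4
Solving with the normalization constraint gives π = (0.2514, 0.2644, 0.2299, 0.2543).
So the stationary probability of Busy is 0.2299.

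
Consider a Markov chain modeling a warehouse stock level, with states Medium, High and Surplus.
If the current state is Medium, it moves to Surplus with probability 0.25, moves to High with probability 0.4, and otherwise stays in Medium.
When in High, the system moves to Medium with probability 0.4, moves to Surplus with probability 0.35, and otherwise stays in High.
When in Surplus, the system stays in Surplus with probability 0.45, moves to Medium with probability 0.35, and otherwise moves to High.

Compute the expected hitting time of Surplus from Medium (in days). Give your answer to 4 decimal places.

Let t(s) be the expected number of days to first reach Surplus from state s, with t(Surplus) = 0. Conditioning on the first day:
t(Medium) = 1 + 0.35·t(Medium) + 0.4·t(High)
t(High) = 1 + 0.4·t(Medium) + 0.25·t(High)
Solving: t(Medium) = 3.5115, t(High) = 3.2061.
Expected days from Medium to Surplus: 3.5115.

3.5115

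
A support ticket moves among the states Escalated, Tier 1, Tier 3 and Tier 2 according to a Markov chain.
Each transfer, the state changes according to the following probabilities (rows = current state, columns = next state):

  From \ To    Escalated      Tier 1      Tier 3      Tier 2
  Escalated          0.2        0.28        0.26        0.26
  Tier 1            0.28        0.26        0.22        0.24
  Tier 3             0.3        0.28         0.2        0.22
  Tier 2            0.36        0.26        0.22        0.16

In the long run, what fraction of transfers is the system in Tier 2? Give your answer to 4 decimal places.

Let the stationary distribution be π with π = πP and π_1 + π_2 + π_3 + π_4 = 1.
π_1 = 0.2·π_1 + 0.28·π_2 + 0.3·π_3 + 0.36·π_4
π_2 = 0.28·π_1 + 0.26·π_2 + 0.28·π_3 + 0.26·π_4
π_3 = 0.26·π_1 + 0.22·π_2 + 0.2·π_3 + 0.22·π_4
Solving with the normalization constraint gives π = (0.2800, 0.2701, 0.2267, 0.2232).
So the stationary probability of Tier 2 is 0.2232.

0.2232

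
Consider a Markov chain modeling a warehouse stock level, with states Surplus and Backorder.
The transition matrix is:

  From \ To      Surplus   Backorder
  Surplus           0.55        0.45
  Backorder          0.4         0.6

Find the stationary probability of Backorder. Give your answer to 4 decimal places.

Let the stationary distribution be π with π = πP and π_1 + π_2 = 1.
π_1 = 0.55·π_1 + 0.4·π_2
Solving with the normalization constraint gives π = (0.4706, 0.5294).
So the stationary probability of Backorder is 0.5294.

0.5294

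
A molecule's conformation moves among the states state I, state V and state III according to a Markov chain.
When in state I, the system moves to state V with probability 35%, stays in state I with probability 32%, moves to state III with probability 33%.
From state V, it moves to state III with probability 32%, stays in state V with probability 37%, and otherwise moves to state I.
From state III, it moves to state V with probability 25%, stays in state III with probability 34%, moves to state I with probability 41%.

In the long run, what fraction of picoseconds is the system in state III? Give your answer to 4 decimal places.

0.3301

Let the stationary distribution be π with π = πP and π_1 + π_2 + π_3 = 1.
π_1 = 0.32·π_1 + 0.31·π_2 + 0.41·π_3
π_2 = 0.35·π_1 + 0.37·π_2 + 0.25·π_3
Solving with the normalization constraint gives π = (0.3465, 0.3235, 0.3301).
So the stationary probability of state III is 0.3301.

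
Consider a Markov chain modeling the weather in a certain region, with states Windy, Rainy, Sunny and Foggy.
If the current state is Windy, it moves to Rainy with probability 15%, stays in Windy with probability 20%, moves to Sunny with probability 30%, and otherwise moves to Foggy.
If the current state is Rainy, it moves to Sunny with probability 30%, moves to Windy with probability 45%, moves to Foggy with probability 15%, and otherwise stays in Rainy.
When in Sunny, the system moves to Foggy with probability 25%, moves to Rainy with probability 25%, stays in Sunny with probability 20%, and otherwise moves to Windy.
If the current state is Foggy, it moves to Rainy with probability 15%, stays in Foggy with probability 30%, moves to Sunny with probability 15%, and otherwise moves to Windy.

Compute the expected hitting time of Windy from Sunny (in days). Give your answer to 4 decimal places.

Let t(s) be the expected number of days to first reach Windy from state s, with t(Windy) = 0. Conditioning on the first day:
t(Rainy) = 1 + 0.1·t(Rainy) + 0.3·t(Sunny) + 0.15·t(Foggy)
t(Sunny) = 1 + 0.25·t(Rainy) + 0.2·t(Sunny) + 0.25·t(Foggy)
t(Foggy) = 1 + 0.15·t(Rainy) + 0.15·t(Sunny) + 0.3·t(Foggy)
Solving: t(Rainy) = 2.4812, t(Sunny) = 2.8273, t(Foggy) = 2.5661.
Expected days from Sunny to Windy: 2.8273.

2.8273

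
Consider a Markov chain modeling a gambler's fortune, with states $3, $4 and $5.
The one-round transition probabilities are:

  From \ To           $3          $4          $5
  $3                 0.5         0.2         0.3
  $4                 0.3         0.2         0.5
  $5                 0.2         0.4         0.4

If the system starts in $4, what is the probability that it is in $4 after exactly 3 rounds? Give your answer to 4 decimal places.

0.2780

Propagate the distribution vector 3 rounds from $4.
After 0 rounds: (0.0000, 1.0000, 0.0000)
After 1 round: (0.3000, 0.2000, 0.5000)
After 2 rounds: (0.3100, 0.3000, 0.3900)
After 3 rounds: (0.3230, 0.2780, 0.3990)
P(in $4 after 3 rounds) = 0.2780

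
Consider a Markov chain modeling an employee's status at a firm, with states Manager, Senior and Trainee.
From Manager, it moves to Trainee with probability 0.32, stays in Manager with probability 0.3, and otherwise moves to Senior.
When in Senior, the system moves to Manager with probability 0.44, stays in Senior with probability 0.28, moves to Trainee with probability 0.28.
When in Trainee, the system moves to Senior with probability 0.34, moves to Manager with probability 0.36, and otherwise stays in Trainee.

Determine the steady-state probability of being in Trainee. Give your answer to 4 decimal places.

0.3006

Let the stationary distribution be π with π = πP and π_1 + π_2 + π_3 = 1.
π_1 = 0.3·π_1 + 0.44·π_2 + 0.36·π_3
π_2 = 0.38·π_1 + 0.28·π_2 + 0.34·π_3
Solving with the normalization constraint gives π = (0.3649, 0.3345, 0.3006).
So the stationary probability of Trainee is 0.3006.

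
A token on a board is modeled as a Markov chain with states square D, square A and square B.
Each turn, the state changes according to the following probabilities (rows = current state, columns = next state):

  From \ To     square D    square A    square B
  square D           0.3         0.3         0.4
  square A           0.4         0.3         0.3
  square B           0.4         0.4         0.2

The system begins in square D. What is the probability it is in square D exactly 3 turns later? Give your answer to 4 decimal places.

Propagate the distribution vector 3 turns from square D.
After 0 turns: (1.0000, 0.0000, 0.0000)
After 1 turn: (0.3000, 0.3000, 0.4000)
After 2 turns: (0.3700, 0.3400, 0.2900)
After 3 turns: (0.3630, 0.3290, 0.3080)
P(in square D after 3 turns) = 0.3630

0.3630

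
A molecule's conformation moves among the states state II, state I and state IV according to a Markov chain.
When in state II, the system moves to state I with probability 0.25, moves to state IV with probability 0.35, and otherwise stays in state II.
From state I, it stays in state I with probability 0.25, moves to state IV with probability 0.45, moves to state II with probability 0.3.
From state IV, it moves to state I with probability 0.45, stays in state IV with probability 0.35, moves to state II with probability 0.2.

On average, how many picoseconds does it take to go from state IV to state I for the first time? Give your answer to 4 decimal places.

2.5000

Let t(s) be the expected number of picoseconds to first reach state I from state s, with t(state I) = 0. Conditioning on the first picosecond:
t(state II) = 1 + 0.4·t(state II) + 0.35·t(state IV)
t(state IV) = 1 + 0.2·t(state II) + 0.35·t(state IV)
Solving: t(state II) = 3.1250, t(state IV) = 2.5000.
Expected picoseconds from state IV to state I: 2.5000.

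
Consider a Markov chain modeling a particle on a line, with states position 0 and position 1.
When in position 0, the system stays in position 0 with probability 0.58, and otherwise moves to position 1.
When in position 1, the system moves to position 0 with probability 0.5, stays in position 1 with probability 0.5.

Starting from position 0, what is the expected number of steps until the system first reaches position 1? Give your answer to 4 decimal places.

2.3810

Let t(s) be the expected number of steps to first reach position 1 from state s, with t(position 1) = 0. Conditioning on the first step:
t(position 0) = 1 + 0.58·t(position 0)
Solving: t(position 0) = 2.3810.
Expected steps from position 0 to position 1: 2.3810.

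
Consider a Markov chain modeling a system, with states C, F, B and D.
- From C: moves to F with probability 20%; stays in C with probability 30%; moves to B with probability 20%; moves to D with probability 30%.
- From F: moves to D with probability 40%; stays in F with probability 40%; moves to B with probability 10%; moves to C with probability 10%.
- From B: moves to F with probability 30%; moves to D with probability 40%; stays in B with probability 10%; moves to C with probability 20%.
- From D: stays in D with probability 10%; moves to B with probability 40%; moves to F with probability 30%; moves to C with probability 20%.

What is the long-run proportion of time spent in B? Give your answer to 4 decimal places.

0.2067

Let the stationary distribution be π with π = πP and π_1 + π_2 + π_3 + π_4 = 1.
π_1 = 0.3·π_1 + 0.1·π_2 + 0.2·π_3 + 0.2·π_4
π_2 = 0.2·π_1 + 0.4·π_2 + 0.3·π_3 + 0.3·π_4
π_3 = 0.2·π_1 + 0.1·π_2 + 0.1·π_3 + 0.4·π_4
Solving with the normalization constraint gives π = (0.1875, 0.3125, 0.2067, 0.2933).
So the stationary probability of B is 0.2067.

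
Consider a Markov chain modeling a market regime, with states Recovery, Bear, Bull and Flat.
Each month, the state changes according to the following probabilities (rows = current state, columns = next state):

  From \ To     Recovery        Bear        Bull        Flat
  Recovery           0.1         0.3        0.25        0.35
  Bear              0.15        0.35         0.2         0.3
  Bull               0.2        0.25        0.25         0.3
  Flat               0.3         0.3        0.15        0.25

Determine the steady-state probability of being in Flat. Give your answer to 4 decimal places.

Let the stationary distribution be π with π = πP and π_1 + π_2 + π_3 + π_4 = 1.
π_1 = 0.1·π_1 + 0.15·π_2 + 0.2·π_3 + 0.3·π_4
π_2 = 0.3·π_1 + 0.35·π_2 + 0.25·π_3 + 0.3·π_4
π_3 = 0.25·π_1 + 0.2·π_2 + 0.25·π_3 + 0.15·π_4
Solving with the normalization constraint gives π = (0.1948, 0.3050, 0.2053, 0.2950).
So the stationary probability of Flat is 0.2950.

0.2950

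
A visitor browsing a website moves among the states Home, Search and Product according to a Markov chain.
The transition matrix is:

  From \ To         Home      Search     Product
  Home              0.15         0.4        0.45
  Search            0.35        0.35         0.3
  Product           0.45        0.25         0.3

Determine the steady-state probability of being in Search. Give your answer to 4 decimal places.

0.3312

Let the stationary distribution be π with π = πP and π_1 + π_2 + π_3 = 1.
π_1 = 0.15·π_1 + 0.35·π_2 + 0.45·π_3
π_2 = 0.4·π_1 + 0.35·π_2 + 0.25·π_3
Solving with the normalization constraint gives π = (0.3207, 0.3312, 0.3481).
So the stationary probability of Search is 0.3312.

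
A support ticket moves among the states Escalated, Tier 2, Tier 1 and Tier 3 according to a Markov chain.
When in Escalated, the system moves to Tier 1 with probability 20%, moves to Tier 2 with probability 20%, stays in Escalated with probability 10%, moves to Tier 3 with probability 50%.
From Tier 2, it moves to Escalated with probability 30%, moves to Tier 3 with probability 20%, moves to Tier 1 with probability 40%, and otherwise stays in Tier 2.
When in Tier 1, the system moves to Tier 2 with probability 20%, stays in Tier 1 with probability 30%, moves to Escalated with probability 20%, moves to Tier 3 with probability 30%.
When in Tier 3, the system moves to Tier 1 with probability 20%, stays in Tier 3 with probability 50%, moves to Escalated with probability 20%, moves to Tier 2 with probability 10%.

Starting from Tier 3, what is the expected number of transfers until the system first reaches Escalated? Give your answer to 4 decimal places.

Let t(s) be the expected number of transfers to first reach Escalated from state s, with t(Escalated) = 0. Conditioning on the first transfer:
t(Tier 2) = 1 + 0.1·t(Tier 2) + 0.4·t(Tier 1) + 0.2·t(Tier 3)
t(Tier 1) = 1 + 0.2·t(Tier 2) + 0.3·t(Tier 1) + 0.3·t(Tier 3)
t(Tier 3) = 1 + 0.1·t(Tier 2) + 0.2·t(Tier 1) + 0.5·t(Tier 3)
Solving: t(Tier 2) = 4.2246, t(Tier 1) = 4.6524, t(Tier 3) = 4.7059.
Expected transfers from Tier 3 to Escalated: 4.7059.

4.7059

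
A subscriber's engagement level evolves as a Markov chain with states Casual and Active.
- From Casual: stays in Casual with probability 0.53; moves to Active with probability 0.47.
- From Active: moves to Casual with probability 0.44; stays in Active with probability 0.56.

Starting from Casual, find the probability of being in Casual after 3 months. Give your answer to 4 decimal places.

Propagate the distribution vector 3 months from Casual.
After 0 months: (1.0000, 0.0000)
After 1 month: (0.5300, 0.4700)
After 2 months: (0.4877, 0.5123)
After 3 months: (0.4839, 0.5161)
P(in Casual after 3 months) = 0.4839

0.4839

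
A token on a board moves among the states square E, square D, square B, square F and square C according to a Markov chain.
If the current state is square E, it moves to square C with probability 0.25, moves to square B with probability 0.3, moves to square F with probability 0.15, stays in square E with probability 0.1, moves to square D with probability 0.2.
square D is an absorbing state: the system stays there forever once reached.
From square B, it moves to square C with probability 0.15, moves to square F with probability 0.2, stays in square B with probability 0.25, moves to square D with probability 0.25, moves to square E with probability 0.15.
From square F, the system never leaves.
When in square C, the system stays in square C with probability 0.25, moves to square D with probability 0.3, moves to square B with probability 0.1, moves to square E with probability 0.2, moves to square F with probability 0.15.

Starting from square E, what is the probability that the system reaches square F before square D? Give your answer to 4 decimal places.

0.4086

Let h(s) be the probability of absorption at square F starting from transient state s. Then h(square F) = 1 and h(square D) = 0. By first-step analysis:
h(square E) = 0.1·h(square E) + 0.2·0 + 0.3·h(square B) + 0.15·1 + 0.25·h(square C)
h(square B) = 0.15·h(square E) + 0.25·0 + 0.25·h(square B) + 0.2·1 + 0.15·h(square C)
h(square C) = 0.2·h(square E) + 0.3·0 + 0.1·h(square B) + 0.15·1 + 0.25·h(square C)
Solving: h(square E) = 0.4086, h(square B) = 0.4214, h(square C) = 0.3651.
Starting from square E, the probability is 0.4086.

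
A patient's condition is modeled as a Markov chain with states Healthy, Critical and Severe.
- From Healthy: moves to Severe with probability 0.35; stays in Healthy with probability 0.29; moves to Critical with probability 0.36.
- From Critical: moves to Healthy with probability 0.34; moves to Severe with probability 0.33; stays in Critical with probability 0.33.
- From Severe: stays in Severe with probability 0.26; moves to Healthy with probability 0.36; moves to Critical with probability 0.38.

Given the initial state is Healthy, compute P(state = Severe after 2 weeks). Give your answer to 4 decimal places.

0.3113

Sum over the intermediate state after 1 week:
P = P(Healthy→Healthy)·P(Healthy→Severe) + P(Healthy→Critical)·P(Critical→Severe) + P(Healthy→Severe)·P(Severe→Severe)
  = 0.29×0.35 + 0.36×0.33 + 0.35×0.26
  = 0.1015 + 0.1188 + 0.0910 = 0.3113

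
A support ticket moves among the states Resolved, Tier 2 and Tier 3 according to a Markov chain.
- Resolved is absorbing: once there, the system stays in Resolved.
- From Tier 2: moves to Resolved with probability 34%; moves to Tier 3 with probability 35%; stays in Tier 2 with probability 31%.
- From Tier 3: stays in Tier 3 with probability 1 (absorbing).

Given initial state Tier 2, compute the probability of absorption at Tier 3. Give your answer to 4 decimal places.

Let h(s) be the probability of absorption at Tier 3 starting from transient state s. Then h(Tier 3) = 1 and h(Resolved) = 0. By first-step analysis:
h(Tier 2) = 0.34·0 + 0.31·h(Tier 2) + 0.35·1
Solving: h(Tier 2) = 0.5072.
Starting from Tier 2, the probability is 0.5072.

0.5072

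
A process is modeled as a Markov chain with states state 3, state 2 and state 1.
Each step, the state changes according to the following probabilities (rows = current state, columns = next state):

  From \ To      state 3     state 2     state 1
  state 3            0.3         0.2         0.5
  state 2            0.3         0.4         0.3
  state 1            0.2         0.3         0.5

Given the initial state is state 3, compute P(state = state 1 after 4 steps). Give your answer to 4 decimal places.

Propagate the distribution vector 4 steps from state 3.
After 0 steps: (1.0000, 0.0000, 0.0000)
After 1 step: (0.3000, 0.2000, 0.5000)
After 2 steps: (0.2500, 0.2900, 0.4600)
After 3 steps: (0.2540, 0.3040, 0.4420)
After 4 steps: (0.2558, 0.3050, 0.4392)
P(in state 1 after 4 steps) = 0.4392

0.4392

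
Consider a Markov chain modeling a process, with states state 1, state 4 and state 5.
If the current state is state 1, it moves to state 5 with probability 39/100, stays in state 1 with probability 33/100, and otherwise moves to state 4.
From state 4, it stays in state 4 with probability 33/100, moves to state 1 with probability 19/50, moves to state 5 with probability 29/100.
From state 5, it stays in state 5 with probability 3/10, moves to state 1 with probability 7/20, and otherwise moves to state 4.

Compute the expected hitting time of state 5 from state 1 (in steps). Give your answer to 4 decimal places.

Let t(s) be the expected number of steps to first reach state 5 from state s, with t(state 5) = 0. Conditioning on the first step:
t(state 1) = 1 + 0.33·t(state 1) + 0.28·t(state 4)
t(state 4) = 1 + 0.38·t(state 1) + 0.33·t(state 4)
Solving: t(state 1) = 2.7737, t(state 4) = 3.0657.
Expected steps from state 1 to state 5: 2.7737.

2.7737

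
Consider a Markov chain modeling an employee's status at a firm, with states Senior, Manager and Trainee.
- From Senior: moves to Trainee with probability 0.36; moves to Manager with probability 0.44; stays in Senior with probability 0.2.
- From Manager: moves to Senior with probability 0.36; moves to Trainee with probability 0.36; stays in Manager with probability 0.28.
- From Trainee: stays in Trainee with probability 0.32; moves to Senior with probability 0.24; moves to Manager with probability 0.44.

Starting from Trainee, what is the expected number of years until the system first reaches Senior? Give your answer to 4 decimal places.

3.5024

Let t(s) be the expected number of years to first reach Senior from state s, with t(Senior) = 0. Conditioning on the first year:
t(Manager) = 1 + 0.28·t(Manager) + 0.36·t(Trainee)
t(Trainee) = 1 + 0.44·t(Manager) + 0.32·t(Trainee)
Solving: t(Manager) = 3.1401, t(Trainee) = 3.5024.
Expected years from Trainee to Senior: 3.5024.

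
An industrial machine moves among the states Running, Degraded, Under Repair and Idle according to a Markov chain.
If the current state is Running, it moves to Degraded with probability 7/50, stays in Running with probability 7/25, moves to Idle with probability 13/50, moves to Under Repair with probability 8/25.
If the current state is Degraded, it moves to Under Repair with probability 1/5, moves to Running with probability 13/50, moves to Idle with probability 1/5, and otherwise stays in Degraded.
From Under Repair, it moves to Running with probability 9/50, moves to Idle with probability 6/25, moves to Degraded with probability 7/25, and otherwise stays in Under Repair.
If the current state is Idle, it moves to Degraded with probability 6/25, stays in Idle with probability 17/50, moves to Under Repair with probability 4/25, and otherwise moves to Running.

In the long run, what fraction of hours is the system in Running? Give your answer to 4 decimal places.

0.2454

Let the stationary distribution be π with π = πP and π_1 + π_2 + π_3 + π_4 = 1.
π_1 = 0.28·π_1 + 0.26·π_2 + 0.18·π_3 + 0.26·π_4
π_2 = 0.14·π_1 + 0.34·π_2 + 0.28·π_3 + 0.24·π_4
π_3 = 0.32·π_1 + 0.2·π_2 + 0.3·π_3 + 0.16·π_4
Solving with the normalization constraint gives π = (0.2454, 0.2502, 0.2433, 0.2610).
So the stationary probability of Running is 0.2454.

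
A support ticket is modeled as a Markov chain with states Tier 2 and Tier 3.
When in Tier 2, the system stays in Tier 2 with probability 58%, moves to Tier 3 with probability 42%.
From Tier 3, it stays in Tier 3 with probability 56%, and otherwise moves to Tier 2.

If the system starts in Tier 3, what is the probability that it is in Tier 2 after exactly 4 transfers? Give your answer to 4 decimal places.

Propagate the distribution vector 4 transfers from Tier 3.
After 0 transfers: (0.0000, 1.0000)
After 1 transfer: (0.4400, 0.5600)
After 2 transfers: (0.5016, 0.4984)
After 3 transfers: (0.5102, 0.4898)
After 4 transfers: (0.5114, 0.4886)
P(in Tier 2 after 4 transfers) = 0.5114

0.5114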